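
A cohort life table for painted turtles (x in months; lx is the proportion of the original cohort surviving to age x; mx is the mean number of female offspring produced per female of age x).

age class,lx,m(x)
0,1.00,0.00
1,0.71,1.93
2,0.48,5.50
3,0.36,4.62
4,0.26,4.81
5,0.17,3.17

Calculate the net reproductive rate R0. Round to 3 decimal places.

7.463

lx·mx by age: 0, 1.3703, 2.64, 1.6632, 1.2506, 0.5389
R0 = Σ lx·mx = 7.463 → 7.463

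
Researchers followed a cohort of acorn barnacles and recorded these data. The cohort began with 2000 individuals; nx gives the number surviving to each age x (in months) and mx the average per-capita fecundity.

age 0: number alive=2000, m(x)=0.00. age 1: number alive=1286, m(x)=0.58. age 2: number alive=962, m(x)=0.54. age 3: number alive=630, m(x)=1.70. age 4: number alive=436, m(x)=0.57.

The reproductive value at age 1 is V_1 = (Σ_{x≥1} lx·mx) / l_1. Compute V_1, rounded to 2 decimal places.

lx = nx/n0 = nx/2000: 1, 0.643, 0.481, 0.315, 0.218
lx·mx for x ≥ 1: 0.37294, 0.25974, 0.5355, 0.12426 → sum = 1.29244
V_1 = 1.29244 / l_1 = 1.29244 / 0.643 = 2.010016… → 2.01

2.01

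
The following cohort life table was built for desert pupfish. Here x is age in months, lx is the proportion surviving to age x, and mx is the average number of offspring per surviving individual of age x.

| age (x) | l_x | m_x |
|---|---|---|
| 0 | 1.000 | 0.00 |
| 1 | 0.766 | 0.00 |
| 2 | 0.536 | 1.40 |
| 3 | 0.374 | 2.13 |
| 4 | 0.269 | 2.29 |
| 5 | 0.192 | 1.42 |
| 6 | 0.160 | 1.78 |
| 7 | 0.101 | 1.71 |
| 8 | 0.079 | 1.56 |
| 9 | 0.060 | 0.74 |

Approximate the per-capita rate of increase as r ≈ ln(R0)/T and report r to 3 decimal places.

0.285

R0 = Σ lx·mx = 0 + 0 + 0.7504 + 0.79662 + 0.61601 + 0.27264 + 0.2848 + 0.17271 + 0.12324 + 0.0444 = 3.06082
Σ x·lx·mx = 12.02119; T = 12.02119/3.06082 = 3.92744…
r ≈ ln(R0)/T = ln(3.06082)/3.92744… = 0.28484… → 0.285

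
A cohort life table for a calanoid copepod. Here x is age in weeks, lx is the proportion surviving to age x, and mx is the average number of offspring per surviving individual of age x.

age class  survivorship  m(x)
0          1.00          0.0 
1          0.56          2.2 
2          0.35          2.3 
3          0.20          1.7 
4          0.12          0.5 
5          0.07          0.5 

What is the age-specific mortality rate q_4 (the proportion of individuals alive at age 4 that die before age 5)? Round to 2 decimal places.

0.42

q_4 = (l_4 − l_5) / l_4 = (0.12 − 0.07) / 0.12
     = 0.05 / 0.12 = 0.416667… → 0.42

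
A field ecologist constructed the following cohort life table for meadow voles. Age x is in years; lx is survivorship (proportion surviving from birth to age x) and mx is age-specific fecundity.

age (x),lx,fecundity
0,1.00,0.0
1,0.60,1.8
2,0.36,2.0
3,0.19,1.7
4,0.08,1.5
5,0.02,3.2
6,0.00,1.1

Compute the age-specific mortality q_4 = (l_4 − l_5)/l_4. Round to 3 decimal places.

q_4 = (l_4 − l_5) / l_4 = (0.08 − 0.02) / 0.08
     = 0.06 / 0.08 = 0.75 → 0.750

0.750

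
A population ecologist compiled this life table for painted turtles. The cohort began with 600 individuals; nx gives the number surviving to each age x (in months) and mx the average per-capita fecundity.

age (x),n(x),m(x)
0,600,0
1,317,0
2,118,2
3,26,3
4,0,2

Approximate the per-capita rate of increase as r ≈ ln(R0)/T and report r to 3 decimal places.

-0.288

lx = nx/n0 = nx/600: 1, 0.52833…, 0.19667…, 0.04333…, 0
R0 = Σ lx·mx = 0 + 0 + 0.39333… + 0.13… + 0 = 0.523333…
Σ x·lx·mx = 1.176667…; T = 1.176667…/0.523333… = 2.24841…
r ≈ ln(R0)/T = ln(0.523333…)/2.24841… = -0.288… → -0.288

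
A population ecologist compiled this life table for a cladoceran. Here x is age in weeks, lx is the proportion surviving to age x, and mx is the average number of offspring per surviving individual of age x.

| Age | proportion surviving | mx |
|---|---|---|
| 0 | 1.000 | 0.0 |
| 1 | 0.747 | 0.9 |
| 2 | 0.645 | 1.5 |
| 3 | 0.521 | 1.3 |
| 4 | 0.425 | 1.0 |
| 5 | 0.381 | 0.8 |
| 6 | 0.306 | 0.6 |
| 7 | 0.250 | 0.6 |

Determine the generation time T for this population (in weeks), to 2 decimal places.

2.96

lx·mx: 0, 0.6723, 0.9675, 0.6773, 0.425, 0.3048, 0.1836, 0.15 → R0 = 3.3805
x·lx·mx: 0, 0.6723, 1.935, 2.0319, 1.7, 1.524, 1.1016, 1.05 → Σ = 10.0148
T = 10.0148 / 3.3805 = 2.96252… → 2.96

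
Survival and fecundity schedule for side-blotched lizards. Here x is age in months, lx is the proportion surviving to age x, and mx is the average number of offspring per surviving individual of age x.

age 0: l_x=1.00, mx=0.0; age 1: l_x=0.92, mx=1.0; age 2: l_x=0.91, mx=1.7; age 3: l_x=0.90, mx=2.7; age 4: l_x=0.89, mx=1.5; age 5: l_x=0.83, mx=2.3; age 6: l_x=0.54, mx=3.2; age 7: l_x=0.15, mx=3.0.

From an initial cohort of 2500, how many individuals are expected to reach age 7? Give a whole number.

375

Expected survivors = N0 · l_7 = 2500 × 0.15 = 375 → 375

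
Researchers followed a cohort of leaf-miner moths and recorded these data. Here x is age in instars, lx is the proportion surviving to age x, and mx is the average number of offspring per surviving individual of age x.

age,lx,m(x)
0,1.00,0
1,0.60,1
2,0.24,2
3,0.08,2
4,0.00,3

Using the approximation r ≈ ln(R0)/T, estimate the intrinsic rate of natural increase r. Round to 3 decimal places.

R0 = Σ lx·mx = 0 + 0.6 + 0.48 + 0.16 + 0 = 1.24
Σ x·lx·mx = 2.04; T = 2.04/1.24 = 1.64516…
r ≈ ln(R0)/T = ln(1.24)/1.64516… = 0.13075… → 0.131

0.131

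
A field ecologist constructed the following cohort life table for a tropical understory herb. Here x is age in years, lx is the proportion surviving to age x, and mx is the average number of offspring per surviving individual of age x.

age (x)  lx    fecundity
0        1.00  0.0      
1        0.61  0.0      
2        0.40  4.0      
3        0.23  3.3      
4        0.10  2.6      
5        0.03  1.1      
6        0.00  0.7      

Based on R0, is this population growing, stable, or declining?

growing

R0 = Σ lx·mx = 0 + 0 + 1.6 + 0.759 + 0.26 + 0.033 + 0 = 2.652
R0 > 1, so the population is growing.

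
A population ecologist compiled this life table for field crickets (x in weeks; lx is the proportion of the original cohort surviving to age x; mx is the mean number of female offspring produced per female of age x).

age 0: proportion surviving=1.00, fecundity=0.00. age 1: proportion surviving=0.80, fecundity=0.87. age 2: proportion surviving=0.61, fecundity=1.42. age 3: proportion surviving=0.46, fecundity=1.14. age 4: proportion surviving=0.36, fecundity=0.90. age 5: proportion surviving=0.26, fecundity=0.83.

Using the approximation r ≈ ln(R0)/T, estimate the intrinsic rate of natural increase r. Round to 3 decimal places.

R0 = Σ lx·mx = 0 + 0.696 + 0.8662 + 0.5244 + 0.324 + 0.2158 = 2.6264
Σ x·lx·mx = 6.3766; T = 6.3766/2.6264 = 2.42789…
r ≈ ln(R0)/T = ln(2.6264)/2.42789… = 0.39772… → 0.398

0.398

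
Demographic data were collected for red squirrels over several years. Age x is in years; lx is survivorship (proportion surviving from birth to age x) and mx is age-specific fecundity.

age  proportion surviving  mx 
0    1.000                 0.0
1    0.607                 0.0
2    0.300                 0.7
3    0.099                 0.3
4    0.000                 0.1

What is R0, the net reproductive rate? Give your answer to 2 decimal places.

0.24

lx·mx by age: 0, 0, 0.21, 0.0297, 0
R0 = Σ lx·mx = 0.2397 → 0.24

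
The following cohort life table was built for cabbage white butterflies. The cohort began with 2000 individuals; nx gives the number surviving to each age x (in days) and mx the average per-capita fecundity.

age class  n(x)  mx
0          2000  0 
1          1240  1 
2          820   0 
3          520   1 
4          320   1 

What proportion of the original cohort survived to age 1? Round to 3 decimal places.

0.620

l_1 = n_1/n_0 = 1240/2000 = 0.62 → 0.620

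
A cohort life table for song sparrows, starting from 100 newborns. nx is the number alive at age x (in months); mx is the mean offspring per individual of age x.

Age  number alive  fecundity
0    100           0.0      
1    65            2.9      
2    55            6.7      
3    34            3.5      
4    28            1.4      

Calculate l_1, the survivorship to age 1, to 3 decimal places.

l_1 = n_1/n_0 = 65/100 = 0.65 → 0.650

0.650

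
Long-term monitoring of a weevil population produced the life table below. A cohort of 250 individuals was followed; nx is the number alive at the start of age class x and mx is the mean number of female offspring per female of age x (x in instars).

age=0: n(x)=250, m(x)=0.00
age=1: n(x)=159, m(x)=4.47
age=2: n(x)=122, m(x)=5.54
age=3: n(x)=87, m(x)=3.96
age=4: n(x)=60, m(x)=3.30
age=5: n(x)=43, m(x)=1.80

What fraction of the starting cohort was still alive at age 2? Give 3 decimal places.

l_2 = n_2/n_0 = 122/250 = 0.488 → 0.488

0.488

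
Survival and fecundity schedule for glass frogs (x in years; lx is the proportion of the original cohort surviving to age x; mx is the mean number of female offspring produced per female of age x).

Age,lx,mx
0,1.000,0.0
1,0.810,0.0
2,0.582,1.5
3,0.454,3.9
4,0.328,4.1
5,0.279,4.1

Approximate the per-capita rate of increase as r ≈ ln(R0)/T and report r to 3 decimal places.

0.462

R0 = Σ lx·mx = 0 + 0 + 0.873 + 1.7706 + 1.3448 + 1.1439 = 5.1323
Σ x·lx·mx = 18.1565; T = 18.1565/5.1323 = 3.53769…
r ≈ ln(R0)/T = ln(5.1323)/3.53769… = 0.46232… → 0.462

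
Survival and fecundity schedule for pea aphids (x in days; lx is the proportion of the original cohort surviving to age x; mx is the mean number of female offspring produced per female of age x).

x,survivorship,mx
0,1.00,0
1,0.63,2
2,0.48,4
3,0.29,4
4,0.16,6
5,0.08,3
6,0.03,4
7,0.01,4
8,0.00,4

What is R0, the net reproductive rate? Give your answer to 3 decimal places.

lx·mx by age: 0, 1.26, 1.92, 1.16, 0.96, 0.24, 0.12, 0.04, 0
R0 = Σ lx·mx = 5.7 → 5.700

5.700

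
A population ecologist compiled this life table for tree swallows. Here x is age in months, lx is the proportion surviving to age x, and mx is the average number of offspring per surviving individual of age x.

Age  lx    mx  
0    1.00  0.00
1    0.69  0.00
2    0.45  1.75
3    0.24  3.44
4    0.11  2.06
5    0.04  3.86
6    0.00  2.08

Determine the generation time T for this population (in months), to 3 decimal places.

lx·mx: 0, 0, 0.7875, 0.8256, 0.2266, 0.1544, 0 → R0 = 1.9941
x·lx·mx: 0, 0, 1.575, 2.4768, 0.9064, 0.772, 0 → Σ = 5.7302
T = 5.7302 / 1.9941 = 2.873577… → 2.874

2.874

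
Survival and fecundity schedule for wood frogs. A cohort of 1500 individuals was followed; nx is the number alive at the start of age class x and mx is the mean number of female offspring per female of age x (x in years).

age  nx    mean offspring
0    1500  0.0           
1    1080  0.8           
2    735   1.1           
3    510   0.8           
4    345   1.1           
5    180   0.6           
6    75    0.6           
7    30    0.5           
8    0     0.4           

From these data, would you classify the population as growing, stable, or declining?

lx = nx/n0 = nx/1500: 1, 0.72, 0.49, 0.34, 0.23, 0.12, 0.05, 0.02, 0
R0 = Σ lx·mx = 0 + 0.576 + 0.539 + 0.272 + 0.253 + 0.072 + 0.03 + 0.01 + 0 = 1.752
R0 > 1, so the population is growing.

growing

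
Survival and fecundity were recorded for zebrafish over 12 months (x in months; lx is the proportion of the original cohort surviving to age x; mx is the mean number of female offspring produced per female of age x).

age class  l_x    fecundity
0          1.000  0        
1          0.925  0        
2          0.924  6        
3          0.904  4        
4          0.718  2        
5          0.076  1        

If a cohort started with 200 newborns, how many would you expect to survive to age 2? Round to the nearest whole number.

185

Expected survivors = N0 · l_2 = 200 × 0.924 = 184.8 → 185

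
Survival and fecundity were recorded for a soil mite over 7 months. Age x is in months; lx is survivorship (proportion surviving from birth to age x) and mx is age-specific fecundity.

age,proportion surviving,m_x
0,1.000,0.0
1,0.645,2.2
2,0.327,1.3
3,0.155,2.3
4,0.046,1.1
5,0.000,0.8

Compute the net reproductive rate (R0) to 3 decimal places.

2.251

lx·mx by age: 0, 1.419, 0.4251, 0.3565, 0.0506, 0
R0 = Σ lx·mx = 2.2512 → 2.251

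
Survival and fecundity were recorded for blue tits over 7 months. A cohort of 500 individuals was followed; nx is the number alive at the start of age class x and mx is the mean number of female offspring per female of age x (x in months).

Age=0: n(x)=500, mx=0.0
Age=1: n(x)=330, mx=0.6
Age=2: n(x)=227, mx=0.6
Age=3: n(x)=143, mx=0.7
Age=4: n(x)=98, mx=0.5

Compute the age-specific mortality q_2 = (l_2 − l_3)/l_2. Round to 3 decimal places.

lx = nx/n0 = nx/500: 1, 0.66, 0.454, 0.286, 0.196
q_2 = (l_2 − l_3) / l_2 = (0.454 − 0.286) / 0.454
     = 0.168 / 0.454 = 0.370044… → 0.370

0.370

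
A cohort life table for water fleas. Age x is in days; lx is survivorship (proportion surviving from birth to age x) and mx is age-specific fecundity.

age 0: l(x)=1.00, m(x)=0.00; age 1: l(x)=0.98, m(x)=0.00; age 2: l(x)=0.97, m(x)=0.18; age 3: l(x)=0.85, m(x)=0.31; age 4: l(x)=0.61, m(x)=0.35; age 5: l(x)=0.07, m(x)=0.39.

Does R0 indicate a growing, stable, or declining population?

R0 = Σ lx·mx = 0 + 0 + 0.1746 + 0.2635 + 0.2135 + 0.0273 = 0.6789
R0 < 1, so the population is declining.

declining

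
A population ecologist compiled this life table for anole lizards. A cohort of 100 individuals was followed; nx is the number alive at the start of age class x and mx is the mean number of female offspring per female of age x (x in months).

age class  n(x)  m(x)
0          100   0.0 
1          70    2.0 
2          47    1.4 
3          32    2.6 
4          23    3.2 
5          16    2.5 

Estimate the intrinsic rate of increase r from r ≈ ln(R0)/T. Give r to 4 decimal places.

lx = nx/n0 = nx/100: 1, 0.7, 0.47, 0.32, 0.23, 0.16
R0 = Σ lx·mx = 0 + 1.4 + 0.658 + 0.832 + 0.736 + 0.4 = 4.026
Σ x·lx·mx = 10.156; T = 10.156/4.026 = 2.5226…
r ≈ ln(R0)/T = ln(4.026)/2.5226… = 0.552118… → 0.5521

0.5521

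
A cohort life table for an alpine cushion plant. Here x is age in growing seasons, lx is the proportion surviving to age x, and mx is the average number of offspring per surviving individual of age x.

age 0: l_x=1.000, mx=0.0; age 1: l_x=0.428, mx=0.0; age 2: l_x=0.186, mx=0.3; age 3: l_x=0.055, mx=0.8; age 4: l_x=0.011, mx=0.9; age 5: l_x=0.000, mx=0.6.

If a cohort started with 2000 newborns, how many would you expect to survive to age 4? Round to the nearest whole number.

Expected survivors = N0 · l_4 = 2000 × 0.011 = 22 → 22

22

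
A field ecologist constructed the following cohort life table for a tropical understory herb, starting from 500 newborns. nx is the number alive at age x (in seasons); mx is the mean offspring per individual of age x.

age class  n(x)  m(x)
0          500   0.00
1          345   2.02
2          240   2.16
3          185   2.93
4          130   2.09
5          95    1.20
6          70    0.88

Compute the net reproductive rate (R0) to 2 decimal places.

lx = nx/n0 = nx/500: 1, 0.69, 0.48, 0.37, 0.26, 0.19, 0.14
lx·mx by age: 0, 1.3938, 1.0368, 1.0841, 0.5434, 0.228, 0.1232
R0 = Σ lx·mx = 4.4093 → 4.41

4.41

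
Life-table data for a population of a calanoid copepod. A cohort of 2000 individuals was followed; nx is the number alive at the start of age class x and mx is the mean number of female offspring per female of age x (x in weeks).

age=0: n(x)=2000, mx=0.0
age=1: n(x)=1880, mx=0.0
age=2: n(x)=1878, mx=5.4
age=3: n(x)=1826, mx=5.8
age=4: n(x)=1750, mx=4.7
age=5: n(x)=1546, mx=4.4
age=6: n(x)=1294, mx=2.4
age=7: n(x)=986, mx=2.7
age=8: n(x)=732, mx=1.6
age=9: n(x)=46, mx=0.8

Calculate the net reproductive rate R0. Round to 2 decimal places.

21.37

lx = nx/n0 = nx/2000: 1, 0.94, 0.939, 0.913, 0.875, 0.773, 0.647, 0.493, 0.366, 0.023
lx·mx by age: 0, 0, 5.0706, 5.2954, 4.1125, 3.4012, 1.5528, 1.3311, 0.5856, 0.0184
R0 = Σ lx·mx = 21.3676 → 21.37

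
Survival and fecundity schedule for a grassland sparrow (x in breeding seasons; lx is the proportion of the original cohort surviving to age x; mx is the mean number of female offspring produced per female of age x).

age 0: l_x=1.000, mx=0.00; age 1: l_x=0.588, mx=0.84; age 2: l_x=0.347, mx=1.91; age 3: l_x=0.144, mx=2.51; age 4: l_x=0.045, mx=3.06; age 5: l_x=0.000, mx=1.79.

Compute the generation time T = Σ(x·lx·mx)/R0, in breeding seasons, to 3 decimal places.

lx·mx: 0, 0.49392, 0.66277, 0.36144, 0.1377, 0 → R0 = 1.65583
x·lx·mx: 0, 0.49392, 1.32554, 1.08432, 0.5508, 0 → Σ = 3.45458
T = 3.45458 / 1.65583 = 2.086313… → 2.086

2.086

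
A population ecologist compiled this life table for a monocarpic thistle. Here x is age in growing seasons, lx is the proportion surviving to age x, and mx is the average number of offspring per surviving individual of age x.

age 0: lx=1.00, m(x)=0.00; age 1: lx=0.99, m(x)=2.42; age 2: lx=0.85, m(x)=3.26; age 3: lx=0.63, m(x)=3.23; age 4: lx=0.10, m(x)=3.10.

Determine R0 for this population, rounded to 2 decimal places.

7.51

lx·mx by age: 0, 2.3958, 2.771, 2.0349, 0.31
R0 = Σ lx·mx = 7.5117 → 7.51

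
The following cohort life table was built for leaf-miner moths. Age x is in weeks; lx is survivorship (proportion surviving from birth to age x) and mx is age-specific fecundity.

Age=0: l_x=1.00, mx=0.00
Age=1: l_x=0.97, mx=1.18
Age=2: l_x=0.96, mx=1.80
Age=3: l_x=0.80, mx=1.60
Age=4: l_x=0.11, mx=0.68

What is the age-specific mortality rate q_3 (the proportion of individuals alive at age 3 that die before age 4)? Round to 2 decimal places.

0.86

q_3 = (l_3 − l_4) / l_3 = (0.8 − 0.11) / 0.8
     = 0.69 / 0.8 = 0.8625 → 0.86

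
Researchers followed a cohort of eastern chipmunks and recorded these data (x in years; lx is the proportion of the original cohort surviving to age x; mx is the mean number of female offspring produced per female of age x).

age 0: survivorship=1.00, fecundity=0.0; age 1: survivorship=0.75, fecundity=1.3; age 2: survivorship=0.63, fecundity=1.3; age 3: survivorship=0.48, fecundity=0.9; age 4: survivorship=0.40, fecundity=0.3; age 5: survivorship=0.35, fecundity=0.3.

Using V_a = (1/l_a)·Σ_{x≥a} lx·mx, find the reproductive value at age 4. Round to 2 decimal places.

0.56

lx·mx for x ≥ 4: 0.12, 0.105 → sum = 0.225
V_4 = 0.225 / l_4 = 0.225 / 0.4 = 0.5625 → 0.56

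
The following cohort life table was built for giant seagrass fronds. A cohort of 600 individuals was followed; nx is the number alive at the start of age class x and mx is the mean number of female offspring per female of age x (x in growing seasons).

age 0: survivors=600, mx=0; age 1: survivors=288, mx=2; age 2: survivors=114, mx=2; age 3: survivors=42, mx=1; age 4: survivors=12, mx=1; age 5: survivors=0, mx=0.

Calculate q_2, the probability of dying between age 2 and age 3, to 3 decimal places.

0.632

lx = nx/n0 = nx/600: 1, 0.48, 0.19, 0.07, 0.02, 0
q_2 = (l_2 − l_3) / l_2 = (0.19 − 0.07) / 0.19
     = 0.12 / 0.19 = 0.631579… → 0.632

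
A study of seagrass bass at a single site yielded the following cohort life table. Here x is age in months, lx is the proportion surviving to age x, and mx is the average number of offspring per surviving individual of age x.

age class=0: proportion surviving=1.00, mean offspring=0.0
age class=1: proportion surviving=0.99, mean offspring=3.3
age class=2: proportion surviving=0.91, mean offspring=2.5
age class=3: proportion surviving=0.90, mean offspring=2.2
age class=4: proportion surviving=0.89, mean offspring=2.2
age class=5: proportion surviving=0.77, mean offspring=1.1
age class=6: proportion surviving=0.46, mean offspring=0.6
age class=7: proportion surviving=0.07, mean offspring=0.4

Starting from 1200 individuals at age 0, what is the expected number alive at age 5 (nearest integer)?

Expected survivors = N0 · l_5 = 1200 × 0.77 = 924 → 924

924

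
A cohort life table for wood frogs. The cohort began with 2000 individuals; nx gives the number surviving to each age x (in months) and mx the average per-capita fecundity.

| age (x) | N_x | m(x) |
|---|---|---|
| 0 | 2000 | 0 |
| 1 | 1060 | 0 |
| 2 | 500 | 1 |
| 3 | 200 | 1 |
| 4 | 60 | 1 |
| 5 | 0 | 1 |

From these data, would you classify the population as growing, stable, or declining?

declining

lx = nx/n0 = nx/2000: 1, 0.53, 0.25, 0.1, 0.03, 0
R0 = Σ lx·mx = 0 + 0 + 0.25 + 0.1 + 0.03 + 0 = 0.38
R0 < 1, so the population is declining.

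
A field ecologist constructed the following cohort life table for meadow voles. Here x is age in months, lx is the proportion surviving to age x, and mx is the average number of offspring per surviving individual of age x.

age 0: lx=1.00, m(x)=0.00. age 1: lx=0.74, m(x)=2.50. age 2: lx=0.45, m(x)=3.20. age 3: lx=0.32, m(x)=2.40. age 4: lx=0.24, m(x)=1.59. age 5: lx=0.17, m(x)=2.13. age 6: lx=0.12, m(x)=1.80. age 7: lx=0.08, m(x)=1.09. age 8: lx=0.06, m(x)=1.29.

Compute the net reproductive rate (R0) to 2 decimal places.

lx·mx by age: 0, 1.85, 1.44, 0.768, 0.3816, 0.3621, 0.216, 0.0872, 0.0774
R0 = Σ lx·mx = 5.1823 → 5.18

5.18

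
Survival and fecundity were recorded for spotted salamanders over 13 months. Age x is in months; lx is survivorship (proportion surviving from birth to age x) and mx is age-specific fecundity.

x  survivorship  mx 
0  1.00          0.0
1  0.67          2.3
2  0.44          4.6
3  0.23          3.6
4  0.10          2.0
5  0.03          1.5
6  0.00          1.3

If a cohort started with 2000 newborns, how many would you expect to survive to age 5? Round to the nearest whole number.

60

Expected survivors = N0 · l_5 = 2000 × 0.03 = 60 → 60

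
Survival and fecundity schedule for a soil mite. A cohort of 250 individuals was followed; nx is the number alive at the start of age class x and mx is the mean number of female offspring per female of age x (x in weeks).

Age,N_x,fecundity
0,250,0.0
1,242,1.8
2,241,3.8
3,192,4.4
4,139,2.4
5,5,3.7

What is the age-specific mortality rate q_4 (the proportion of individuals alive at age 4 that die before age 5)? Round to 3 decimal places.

lx = nx/n0 = nx/250: 1, 0.968, 0.964, 0.768, 0.556, 0.02
q_4 = (l_4 − l_5) / l_4 = (0.556 − 0.02) / 0.556
     = 0.536 / 0.556 = 0.964029… → 0.964

0.964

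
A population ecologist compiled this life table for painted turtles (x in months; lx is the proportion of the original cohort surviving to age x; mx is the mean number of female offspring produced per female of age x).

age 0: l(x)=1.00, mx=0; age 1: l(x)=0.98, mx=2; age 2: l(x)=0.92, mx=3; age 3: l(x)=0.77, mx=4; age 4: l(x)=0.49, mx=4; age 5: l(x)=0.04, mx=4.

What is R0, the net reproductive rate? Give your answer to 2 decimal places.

lx·mx by age: 0, 1.96, 2.76, 3.08, 1.96, 0.16
R0 = Σ lx·mx = 9.92 → 9.92

9.92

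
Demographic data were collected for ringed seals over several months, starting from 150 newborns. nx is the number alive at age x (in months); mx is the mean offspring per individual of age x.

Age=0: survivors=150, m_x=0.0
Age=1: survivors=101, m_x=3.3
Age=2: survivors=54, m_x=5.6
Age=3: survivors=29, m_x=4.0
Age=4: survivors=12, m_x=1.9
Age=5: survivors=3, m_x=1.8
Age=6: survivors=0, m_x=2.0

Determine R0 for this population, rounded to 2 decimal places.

5.20

lx = nx/n0 = nx/150: 1, 0.67333…, 0.36, 0.19333…, 0.08, 0.02, 0
lx·mx by age: 0, 2.222…, 2.016, 0.773333…, 0.152, 0.036, 0
R0 = Σ lx·mx = 5.199333… → 5.20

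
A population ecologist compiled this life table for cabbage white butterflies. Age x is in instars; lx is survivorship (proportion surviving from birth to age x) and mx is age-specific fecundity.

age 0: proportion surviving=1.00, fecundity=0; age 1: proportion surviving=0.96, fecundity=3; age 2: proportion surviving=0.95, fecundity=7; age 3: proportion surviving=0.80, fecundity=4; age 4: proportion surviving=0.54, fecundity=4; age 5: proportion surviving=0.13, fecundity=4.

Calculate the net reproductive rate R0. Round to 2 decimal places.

lx·mx by age: 0, 2.88, 6.65, 3.2, 2.16, 0.52
R0 = Σ lx·mx = 15.41 → 15.41

15.41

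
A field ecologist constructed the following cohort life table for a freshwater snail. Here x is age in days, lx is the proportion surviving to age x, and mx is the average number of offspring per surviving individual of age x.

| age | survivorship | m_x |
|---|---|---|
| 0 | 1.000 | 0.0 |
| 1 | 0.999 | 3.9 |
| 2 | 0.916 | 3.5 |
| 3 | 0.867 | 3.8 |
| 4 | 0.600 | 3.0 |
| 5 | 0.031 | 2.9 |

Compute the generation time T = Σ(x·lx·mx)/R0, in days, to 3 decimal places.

lx·mx: 0, 3.8961, 3.206, 3.2946, 1.8, 0.0899 → R0 = 12.2866
x·lx·mx: 0, 3.8961, 6.412, 9.8838, 7.2, 0.4495 → Σ = 27.8414
T = 27.8414 / 12.2866 = 2.265997… → 2.266

2.266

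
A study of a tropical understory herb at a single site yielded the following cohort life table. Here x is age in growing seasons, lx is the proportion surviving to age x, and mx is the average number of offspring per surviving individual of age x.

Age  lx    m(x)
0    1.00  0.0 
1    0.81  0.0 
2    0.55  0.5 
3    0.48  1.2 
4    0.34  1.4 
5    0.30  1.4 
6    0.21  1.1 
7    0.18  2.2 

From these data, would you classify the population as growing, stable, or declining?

growing

R0 = Σ lx·mx = 0 + 0 + 0.275 + 0.576 + 0.476 + 0.42 + 0.231 + 0.396 = 2.374
R0 > 1, so the population is growing.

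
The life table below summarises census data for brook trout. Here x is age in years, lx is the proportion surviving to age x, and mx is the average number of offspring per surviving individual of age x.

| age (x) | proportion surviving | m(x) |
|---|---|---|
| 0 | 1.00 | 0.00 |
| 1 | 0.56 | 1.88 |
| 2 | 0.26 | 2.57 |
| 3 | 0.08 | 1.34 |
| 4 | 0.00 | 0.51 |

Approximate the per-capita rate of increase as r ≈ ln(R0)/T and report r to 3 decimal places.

0.407

R0 = Σ lx·mx = 0 + 1.0528 + 0.6682 + 0.1072 + 0 = 1.8282
Σ x·lx·mx = 2.7108; T = 2.7108/1.8282 = 1.48277…
r ≈ ln(R0)/T = ln(1.8282)/1.48277… = 0.4069… → 0.407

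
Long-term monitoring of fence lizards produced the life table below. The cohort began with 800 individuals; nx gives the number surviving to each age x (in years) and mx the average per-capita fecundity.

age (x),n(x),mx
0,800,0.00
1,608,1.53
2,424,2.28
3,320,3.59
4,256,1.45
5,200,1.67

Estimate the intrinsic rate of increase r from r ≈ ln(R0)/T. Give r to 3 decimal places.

lx = nx/n0 = nx/800: 1, 0.76, 0.53, 0.4, 0.32, 0.25
R0 = Σ lx·mx = 0 + 1.1628 + 1.2084 + 1.436 + 0.464 + 0.4175 = 4.6887
Σ x·lx·mx = 11.8311; T = 11.8311/4.6887 = 2.52332…
r ≈ ln(R0)/T = ln(4.6887)/2.52332… = 0.61235… → 0.612

0.612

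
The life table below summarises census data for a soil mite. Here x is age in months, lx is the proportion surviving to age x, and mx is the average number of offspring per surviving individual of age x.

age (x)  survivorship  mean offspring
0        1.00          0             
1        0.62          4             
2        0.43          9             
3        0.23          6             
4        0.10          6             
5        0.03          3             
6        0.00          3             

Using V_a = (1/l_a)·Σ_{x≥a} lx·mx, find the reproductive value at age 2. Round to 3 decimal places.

13.814

lx·mx for x ≥ 2: 3.87, 1.38, 0.6, 0.09, 0 → sum = 5.94
V_2 = 5.94 / l_2 = 5.94 / 0.43 = 13.813953… → 13.814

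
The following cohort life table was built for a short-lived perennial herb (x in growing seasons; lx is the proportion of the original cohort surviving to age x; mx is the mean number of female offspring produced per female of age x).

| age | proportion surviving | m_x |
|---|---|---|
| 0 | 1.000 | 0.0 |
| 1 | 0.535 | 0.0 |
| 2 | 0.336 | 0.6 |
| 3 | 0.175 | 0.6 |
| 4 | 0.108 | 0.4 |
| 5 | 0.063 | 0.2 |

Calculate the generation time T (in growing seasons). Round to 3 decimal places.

lx·mx: 0, 0, 0.2016, 0.105, 0.0432, 0.0126 → R0 = 0.3624
x·lx·mx: 0, 0, 0.4032, 0.315, 0.1728, 0.063 → Σ = 0.954
T = 0.954 / 0.3624 = 2.63245… → 2.632

2.632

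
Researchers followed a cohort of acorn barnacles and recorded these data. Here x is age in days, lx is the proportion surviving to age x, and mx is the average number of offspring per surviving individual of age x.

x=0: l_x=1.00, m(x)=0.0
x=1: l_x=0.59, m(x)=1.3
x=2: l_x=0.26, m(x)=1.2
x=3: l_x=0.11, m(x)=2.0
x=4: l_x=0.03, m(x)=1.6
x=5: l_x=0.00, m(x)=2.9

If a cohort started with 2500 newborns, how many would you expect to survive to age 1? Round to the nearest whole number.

Expected survivors = N0 · l_1 = 2500 × 0.59 = 1475 → 1475

1475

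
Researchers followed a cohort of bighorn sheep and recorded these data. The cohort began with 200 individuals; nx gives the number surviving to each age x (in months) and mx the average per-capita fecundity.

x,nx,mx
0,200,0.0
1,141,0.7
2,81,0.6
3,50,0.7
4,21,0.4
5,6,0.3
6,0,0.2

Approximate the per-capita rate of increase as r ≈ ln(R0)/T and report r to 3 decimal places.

lx = nx/n0 = nx/200: 1, 0.705, 0.405, 0.25, 0.105, 0.03, 0
R0 = Σ lx·mx = 0 + 0.4935 + 0.243 + 0.175 + 0.042 + 0.009 + 0 = 0.9625
Σ x·lx·mx = 1.7175; T = 1.7175/0.9625 = 1.78442…
r ≈ ln(R0)/T = ln(0.9625)/1.78442… = -0.02142… → -0.021

-0.021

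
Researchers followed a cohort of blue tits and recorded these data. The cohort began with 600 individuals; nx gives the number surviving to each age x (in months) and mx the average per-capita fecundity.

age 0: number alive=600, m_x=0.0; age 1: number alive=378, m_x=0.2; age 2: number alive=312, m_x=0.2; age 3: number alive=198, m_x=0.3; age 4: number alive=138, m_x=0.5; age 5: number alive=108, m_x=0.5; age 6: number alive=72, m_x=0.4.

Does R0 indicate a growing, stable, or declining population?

lx = nx/n0 = nx/600: 1, 0.63, 0.52, 0.33, 0.23, 0.18, 0.12
R0 = Σ lx·mx = 0 + 0.126 + 0.104 + 0.099 + 0.115 + 0.09 + 0.048 = 0.582
R0 < 1, so the population is declining.

declining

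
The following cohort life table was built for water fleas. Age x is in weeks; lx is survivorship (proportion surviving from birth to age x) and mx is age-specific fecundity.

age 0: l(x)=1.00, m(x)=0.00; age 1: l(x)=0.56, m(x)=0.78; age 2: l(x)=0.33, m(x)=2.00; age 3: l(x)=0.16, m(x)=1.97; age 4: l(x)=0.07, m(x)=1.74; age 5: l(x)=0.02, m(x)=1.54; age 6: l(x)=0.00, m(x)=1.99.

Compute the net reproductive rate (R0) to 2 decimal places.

1.56

lx·mx by age: 0, 0.4368, 0.66, 0.3152, 0.1218, 0.0308, 0
R0 = Σ lx·mx = 1.5646 → 1.56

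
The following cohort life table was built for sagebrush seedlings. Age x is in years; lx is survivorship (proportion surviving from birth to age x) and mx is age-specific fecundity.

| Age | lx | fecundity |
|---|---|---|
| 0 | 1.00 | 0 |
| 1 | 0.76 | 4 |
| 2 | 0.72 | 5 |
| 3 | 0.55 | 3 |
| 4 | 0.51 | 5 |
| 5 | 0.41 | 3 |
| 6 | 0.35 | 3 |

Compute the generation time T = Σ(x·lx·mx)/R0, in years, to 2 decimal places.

lx·mx: 0, 3.04, 3.6, 1.65, 2.55, 1.23, 1.05 → R0 = 13.12
x·lx·mx: 0, 3.04, 7.2, 4.95, 10.2, 6.15, 6.3 → Σ = 37.84
T = 37.84 / 13.12 = 2.884146… → 2.88

2.88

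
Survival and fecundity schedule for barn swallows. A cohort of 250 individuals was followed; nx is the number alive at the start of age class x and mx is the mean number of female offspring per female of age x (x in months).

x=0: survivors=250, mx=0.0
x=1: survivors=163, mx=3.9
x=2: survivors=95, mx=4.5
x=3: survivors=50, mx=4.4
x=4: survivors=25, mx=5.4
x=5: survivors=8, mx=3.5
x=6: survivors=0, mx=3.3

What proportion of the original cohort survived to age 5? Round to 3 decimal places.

0.032

l_5 = n_5/n_0 = 8/250 = 0.032 → 0.032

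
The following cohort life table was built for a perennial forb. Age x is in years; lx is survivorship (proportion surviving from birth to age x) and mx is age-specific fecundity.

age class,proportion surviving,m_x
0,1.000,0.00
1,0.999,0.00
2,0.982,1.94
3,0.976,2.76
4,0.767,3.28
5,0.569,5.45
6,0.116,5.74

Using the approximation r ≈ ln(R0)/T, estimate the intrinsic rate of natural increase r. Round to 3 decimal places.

R0 = Σ lx·mx = 0 + 0 + 1.90508 + 2.69376 + 2.51576 + 3.10105 + 0.66584 = 10.88149
Σ x·lx·mx = 41.45477; T = 41.45477/10.88149 = 3.80966…
r ≈ ln(R0)/T = ln(10.88149)/3.80966… = 0.62658… → 0.627

0.627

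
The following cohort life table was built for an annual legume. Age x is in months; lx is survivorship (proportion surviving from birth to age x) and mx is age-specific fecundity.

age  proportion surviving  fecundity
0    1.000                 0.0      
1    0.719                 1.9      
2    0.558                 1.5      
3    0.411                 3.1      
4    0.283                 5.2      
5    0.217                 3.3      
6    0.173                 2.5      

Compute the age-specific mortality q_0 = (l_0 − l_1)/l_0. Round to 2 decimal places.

q_0 = (l_0 − l_1) / l_0 = (1 − 0.719) / 1
     = 0.281 / 1 = 0.281 → 0.28

0.28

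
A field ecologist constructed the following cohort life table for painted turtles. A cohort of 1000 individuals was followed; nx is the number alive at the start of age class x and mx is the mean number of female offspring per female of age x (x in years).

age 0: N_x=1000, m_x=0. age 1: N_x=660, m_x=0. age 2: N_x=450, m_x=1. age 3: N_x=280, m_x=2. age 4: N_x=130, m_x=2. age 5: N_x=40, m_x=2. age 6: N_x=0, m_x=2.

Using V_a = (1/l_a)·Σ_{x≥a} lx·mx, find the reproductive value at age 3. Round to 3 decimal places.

3.214

lx = nx/n0 = nx/1000: 1, 0.66, 0.45, 0.28, 0.13, 0.04, 0
lx·mx for x ≥ 3: 0.56, 0.26, 0.08, 0 → sum = 0.9
V_3 = 0.9 / l_3 = 0.9 / 0.28 = 3.214286… → 3.214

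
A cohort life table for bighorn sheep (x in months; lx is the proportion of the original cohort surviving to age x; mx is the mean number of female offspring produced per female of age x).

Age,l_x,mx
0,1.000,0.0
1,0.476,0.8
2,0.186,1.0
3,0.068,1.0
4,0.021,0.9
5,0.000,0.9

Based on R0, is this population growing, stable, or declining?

declining

R0 = Σ lx·mx = 0 + 0.3808 + 0.186 + 0.068 + 0.0189 + 0 = 0.6537
R0 < 1, so the population is declining.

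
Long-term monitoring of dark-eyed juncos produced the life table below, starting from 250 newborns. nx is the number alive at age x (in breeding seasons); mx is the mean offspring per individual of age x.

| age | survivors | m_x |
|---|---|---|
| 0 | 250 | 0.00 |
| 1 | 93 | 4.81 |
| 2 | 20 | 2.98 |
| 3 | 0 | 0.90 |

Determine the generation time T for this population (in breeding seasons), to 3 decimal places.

1.118

lx = nx/n0 = nx/250: 1, 0.372, 0.08, 0
lx·mx: 0, 1.78932, 0.2384, 0 → R0 = 2.02772
x·lx·mx: 0, 1.78932, 0.4768, 0 → Σ = 2.26612
T = 2.26612 / 2.02772 = 1.11757… → 1.118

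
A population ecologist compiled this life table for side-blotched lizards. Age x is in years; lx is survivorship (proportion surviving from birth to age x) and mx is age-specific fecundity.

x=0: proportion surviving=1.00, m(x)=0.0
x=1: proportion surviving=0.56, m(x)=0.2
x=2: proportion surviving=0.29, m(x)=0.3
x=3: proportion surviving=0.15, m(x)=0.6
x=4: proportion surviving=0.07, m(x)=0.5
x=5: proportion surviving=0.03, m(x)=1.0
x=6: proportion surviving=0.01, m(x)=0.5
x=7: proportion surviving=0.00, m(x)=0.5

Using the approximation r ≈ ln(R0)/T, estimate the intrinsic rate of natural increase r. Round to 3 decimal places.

-0.420

R0 = Σ lx·mx = 0 + 0.112 + 0.087 + 0.09 + 0.035 + 0.03 + 0.005 + 0 = 0.359
Σ x·lx·mx = 0.876; T = 0.876/0.359 = 2.44011…
r ≈ ln(R0)/T = ln(0.359)/2.44011… = -0.41983… → -0.420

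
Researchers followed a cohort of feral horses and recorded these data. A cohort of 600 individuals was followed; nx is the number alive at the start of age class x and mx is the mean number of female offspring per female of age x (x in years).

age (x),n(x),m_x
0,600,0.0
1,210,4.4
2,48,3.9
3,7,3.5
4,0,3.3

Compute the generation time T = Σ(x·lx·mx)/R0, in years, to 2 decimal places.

lx = nx/n0 = nx/600: 1, 0.35, 0.08, 0.01167…, 0
lx·mx: 0, 1.54, 0.312, 0.040833…, 0 → R0 = 1.892833…
x·lx·mx: 0, 1.54, 0.624, 0.1225…, 0 → Σ = 2.2865…
T = 2.2865… / 1.892833… = 1.207977… → 1.21

1.21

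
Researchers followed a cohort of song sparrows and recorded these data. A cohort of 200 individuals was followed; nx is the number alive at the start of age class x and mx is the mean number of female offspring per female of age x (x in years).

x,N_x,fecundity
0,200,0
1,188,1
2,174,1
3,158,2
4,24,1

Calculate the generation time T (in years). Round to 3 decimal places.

2.251

lx = nx/n0 = nx/200: 1, 0.94, 0.87, 0.79, 0.12
lx·mx: 0, 0.94, 0.87, 1.58, 0.12 → R0 = 3.51
x·lx·mx: 0, 0.94, 1.74, 4.74, 0.48 → Σ = 7.9
T = 7.9 / 3.51 = 2.250712… → 2.251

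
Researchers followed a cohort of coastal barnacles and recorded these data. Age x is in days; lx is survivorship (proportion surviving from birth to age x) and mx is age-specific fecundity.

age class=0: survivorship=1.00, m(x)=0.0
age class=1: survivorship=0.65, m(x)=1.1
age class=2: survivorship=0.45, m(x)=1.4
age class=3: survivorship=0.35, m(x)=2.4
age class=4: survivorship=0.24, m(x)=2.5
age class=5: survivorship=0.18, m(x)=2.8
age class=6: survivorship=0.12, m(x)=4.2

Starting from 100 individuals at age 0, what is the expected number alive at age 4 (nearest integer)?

24

Expected survivors = N0 · l_4 = 100 × 0.24 = 24 → 24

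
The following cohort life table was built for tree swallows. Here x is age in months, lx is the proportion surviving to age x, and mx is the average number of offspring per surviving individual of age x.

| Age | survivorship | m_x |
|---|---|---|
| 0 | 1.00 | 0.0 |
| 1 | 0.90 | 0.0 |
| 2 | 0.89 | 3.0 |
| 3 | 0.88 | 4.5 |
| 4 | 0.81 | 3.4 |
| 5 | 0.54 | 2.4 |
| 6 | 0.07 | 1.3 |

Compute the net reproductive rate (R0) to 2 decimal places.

10.77

lx·mx by age: 0, 0, 2.67, 3.96, 2.754, 1.296, 0.091
R0 = Σ lx·mx = 10.771 → 10.77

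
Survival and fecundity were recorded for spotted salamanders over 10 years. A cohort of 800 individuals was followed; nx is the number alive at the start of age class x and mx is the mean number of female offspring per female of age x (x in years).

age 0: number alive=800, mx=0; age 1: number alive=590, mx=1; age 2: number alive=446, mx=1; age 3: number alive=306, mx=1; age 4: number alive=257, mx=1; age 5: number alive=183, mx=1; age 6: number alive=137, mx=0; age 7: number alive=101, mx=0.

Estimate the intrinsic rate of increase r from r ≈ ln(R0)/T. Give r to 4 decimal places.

0.3286

lx = nx/n0 = nx/800: 1, 0.7375, 0.5575, 0.3825, 0.32125, 0.22875, 0.17125, 0.12625
R0 = Σ lx·mx = 0 + 0.7375 + 0.5575 + 0.3825 + 0.32125 + 0.22875 + 0 + 0 = 2.2275
Σ x·lx·mx = 5.42875; T = 5.42875/2.2275 = 2.43715…
r ≈ ln(R0)/T = ln(2.2275)/2.43715… = 0.328613… → 0.3286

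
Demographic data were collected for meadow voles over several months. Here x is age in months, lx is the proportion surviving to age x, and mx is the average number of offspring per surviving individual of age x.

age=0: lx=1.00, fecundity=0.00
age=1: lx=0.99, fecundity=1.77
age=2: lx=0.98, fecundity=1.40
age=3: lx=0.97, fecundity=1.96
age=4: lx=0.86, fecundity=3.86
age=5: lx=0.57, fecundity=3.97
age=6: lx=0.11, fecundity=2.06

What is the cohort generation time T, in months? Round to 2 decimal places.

lx·mx: 0, 1.7523, 1.372, 1.9012, 3.3196, 2.2629, 0.2266 → R0 = 10.8346
x·lx·mx: 0, 1.7523, 2.744, 5.7036, 13.2784, 11.3145, 1.3596 → Σ = 36.1524
T = 36.1524 / 10.8346 = 3.336754… → 3.34

3.34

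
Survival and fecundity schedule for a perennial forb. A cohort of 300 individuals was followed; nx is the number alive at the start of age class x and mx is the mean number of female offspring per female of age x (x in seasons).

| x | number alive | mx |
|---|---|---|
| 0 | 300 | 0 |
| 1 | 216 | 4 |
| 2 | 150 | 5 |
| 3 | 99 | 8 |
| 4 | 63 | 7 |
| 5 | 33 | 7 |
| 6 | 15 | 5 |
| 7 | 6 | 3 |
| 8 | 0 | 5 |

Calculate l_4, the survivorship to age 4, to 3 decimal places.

l_4 = n_4/n_0 = 63/300 = 0.21 → 0.210

0.210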